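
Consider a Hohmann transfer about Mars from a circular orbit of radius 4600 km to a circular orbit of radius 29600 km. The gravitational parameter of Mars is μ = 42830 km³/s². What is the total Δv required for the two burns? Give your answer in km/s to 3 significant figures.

Transfer-ellipse semi-major axis a_t = (r₁ + r₂)/2 = (4600 + 29600)/2 = 17100 km.
At r₁ the circular-orbit speed is v₁ = √(μ/r₁) = 3.0514 km/s.
On the transfer ellipse at r₁, vis-viva gives v_p = √[μ(2/r₁ − 1/a_t)] = 4.0146 km/s.
First burn Δv₁ = |v_p − v₁| = 0.9632 km/s.
At r₂, v₂ = √(μ/r₂) = 1.2029 km/s.
Transfer-orbit speed at r₂: v_a = √[μ(2/r₂ − 1/a_t)] = 0.62389 km/s.
Second burn Δv₂ = |v₂ − v_a| = 0.5790 km/s.
Total Δv = Δv₁ + Δv₂ = 1.542 km/s.

Δv = 1.54 km/s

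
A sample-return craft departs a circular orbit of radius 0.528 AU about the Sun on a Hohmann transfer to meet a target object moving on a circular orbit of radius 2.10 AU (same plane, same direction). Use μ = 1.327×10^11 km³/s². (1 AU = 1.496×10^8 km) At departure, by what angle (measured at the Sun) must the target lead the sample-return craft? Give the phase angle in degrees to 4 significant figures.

φ = 90.91°

In km: r₁ = 0.528 × 1.496×10^8 = 7.89888×10^7 km; r₂ = 2.10 × 1.496×10^8 = 3.1416×10^8 km.
The Hohmann ellipse has a_t = (r₁ + r₂)/2 = 1.965744×10^8 km.
The half-period of the transfer ellipse is t = π√(a_t³/μ) = 2.377×10^7 s.
The target's mean motion on its circular orbit is ω₂ = √(μ/r₂³) = 6.542×10^-8 rad/s.
Angle swept by the target during transfer: ω₂·t = 1.555 rad = 89.09°.
Arrival is 180° from departure on the ellipse, so φ = 180° − 89.09° = 90.91°.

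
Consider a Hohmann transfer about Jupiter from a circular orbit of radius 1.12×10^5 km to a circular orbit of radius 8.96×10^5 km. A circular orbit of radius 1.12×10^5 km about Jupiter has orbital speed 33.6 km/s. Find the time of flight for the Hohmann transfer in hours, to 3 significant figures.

t = 27.8 hours

From the circular-orbit relation v² = μ/r at r = 1.12×10^5 km: μ = v²r = (33.6)² × 1.12×10^5 = 1.26444×10^8 km³/s².
Semi-major axis of the transfer orbit: a_t = (1.120×10^5 + 8.960×10^5)/2 = 5.040×10^5 km.
Transfer time t = π√(a_t³/μ) = π√((5.040×10^5)³ / 1.26444×10^8) = 99960 s.
Converting: 99960 s ÷ 3600 s/hour = 27.8 hours.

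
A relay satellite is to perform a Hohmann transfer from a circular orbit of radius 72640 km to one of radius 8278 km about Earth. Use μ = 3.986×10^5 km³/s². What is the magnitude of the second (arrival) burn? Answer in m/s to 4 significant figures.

Transfer-ellipse semi-major axis a_t = (r₁ + r₂)/2 = (72640 + 8278)/2 = 40459 km.
On the circular orbit at r = 8278 km, v_c = √(μ/r) = 6.939 km/s.
Vis-viva on the transfer ellipse at r = 8278 km gives v_t = √[μ(2/r − 1/a_t)] = 9.298 km/s.
Δv₂ = |v_t − v_c| = |9.298 − 6.939| = 2.359 km/s.

Δv₂ = 2359 m/s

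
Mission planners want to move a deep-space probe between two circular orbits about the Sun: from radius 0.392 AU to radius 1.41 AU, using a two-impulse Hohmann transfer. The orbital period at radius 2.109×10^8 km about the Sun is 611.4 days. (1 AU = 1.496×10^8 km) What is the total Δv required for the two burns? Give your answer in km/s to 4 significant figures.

From Kepler's third law T² = 4π²r³/μ at r = 2.109×10^8 km, T = 611.4 days = 611.4 × 86400 s = 5.282496×10^7 s: μ = 4π²r³/T² = 1.32712×10^11 km³/s².
In km: r₁ = 0.392 × 1.496×10^8 = 5.86432×10^7 km; r₂ = 1.41 × 1.496×10^8 = 2.10936×10^8 km.
Semi-major axis of the transfer orbit: a_t = (5.86432×10^7 + 2.10936×10^8)/2 = 1.347896×10^8 km.
At r₁ the circular-orbit speed is v₁ = √(μ/r₁) = 47.57 km/s.
On the transfer ellipse at r₁, vis-viva equation gives v_p = √[μ(2/r₁ − 1/a_t)] = 59.51 km/s.
First burn Δv₁ = |v_p − v₁| = 11.94 km/s.
Circular speed at r₂: v₂ = √(μ/r₂) = 25.083 km/s.
Transfer-orbit speed at r₂: v_a = √[μ(2/r₂ − 1/a_t)] = 16.545 km/s.
Second burn Δv₂ = |v₂ − v_a| = 8.538 km/s.
Δv = Δv₁ + Δv₂ = 11.94 + 8.538 = 20.48 km/s.

Δv = 20.48 km/s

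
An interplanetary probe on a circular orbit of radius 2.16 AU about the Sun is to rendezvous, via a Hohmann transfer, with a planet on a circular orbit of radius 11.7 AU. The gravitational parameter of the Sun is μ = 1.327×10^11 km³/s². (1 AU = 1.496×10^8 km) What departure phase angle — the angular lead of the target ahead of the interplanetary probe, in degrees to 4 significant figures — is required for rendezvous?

φ = 97.95°

In km: r₁ = 2.16 × 1.496×10^8 = 3.23136×10^8 km; r₂ = 11.7 × 1.496×10^8 = 1.75032×10^9 km.
Transfer-ellipse semi-major axis a_t = (r₁ + r₂)/2 = (3.23136×10^8 + 1.75032×10^9)/2 = 1.036728×10^9 km.
Transfer time t = π√(a_t³/μ) = 2.879×10^8 s.
Target angular speed ω₂ = √(μ/r₂³) = 4.975×10^-9 rad/s.
Angle swept by the target during transfer: ω₂·t = 1.432 rad = 82.05°.
The interplanetary probe traverses 180° on the transfer ellipse, so the target must lead by 180° − 82.05° = 97.95°.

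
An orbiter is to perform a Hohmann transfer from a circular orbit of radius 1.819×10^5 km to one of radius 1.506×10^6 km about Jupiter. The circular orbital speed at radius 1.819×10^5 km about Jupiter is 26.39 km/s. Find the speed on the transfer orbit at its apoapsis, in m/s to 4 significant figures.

v = 4258 m/s

From the circular-orbit relation v² = μ/r at r = 1.819×10^5 km: μ = v²r = (26.39)² × 1.819×10^5 = 1.26681×10^8 km³/s².
Transfer-ellipse semi-major axis a_t = (r₁ + r₂)/2 = (1.819×10^5 + 1.506×10^6)/2 = 8.4395×10^5 km.
The apoapsis of the transfer ellipse is at r = 1.506×10^6 km.
From the vis-viva equation, v = √[μ(2/r − 1/a_t)] = 4.258 km/s.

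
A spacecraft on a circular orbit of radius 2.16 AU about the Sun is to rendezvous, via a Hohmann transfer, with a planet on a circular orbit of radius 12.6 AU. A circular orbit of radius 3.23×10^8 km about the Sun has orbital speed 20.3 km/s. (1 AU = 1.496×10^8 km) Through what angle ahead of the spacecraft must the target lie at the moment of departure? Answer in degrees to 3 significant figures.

φ = 99.3°

From the circular-orbit relation v² = μ/r at r = 3.23×10^8 km: μ = v²r = (20.3)² × 3.23×10^8 = 1.33105×10^11 km³/s².
In km: r₁ = 2.16 × 1.496×10^8 = 3.23136×10^8 km; r₂ = 12.6 × 1.496×10^8 = 1.88496×10^9 km.
Transfer-ellipse semi-major axis a_t = (r₁ + r₂)/2 = (3.23136×10^8 + 1.88496×10^9)/2 = 1.104048×10^9 km.
Transfer time t = π√(a_t³/μ) = 3.15889×10^8 s.
Target angular speed ω₂ = √(μ/r₂³) = 4.45804×10^-9 rad/s.
Angle swept by the target during transfer: ω₂·t = 1.40825 rad = 80.69°.
Arrival is 180° from departure on the ellipse, so φ = 180° − 80.69° = 99.3°.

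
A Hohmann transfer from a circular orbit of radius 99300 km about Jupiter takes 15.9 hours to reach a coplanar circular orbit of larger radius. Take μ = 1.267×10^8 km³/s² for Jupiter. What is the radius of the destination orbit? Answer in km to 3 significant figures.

r₂ = 5.96×10^5 km

Transfer time t = 15.9 hours = 57240 s, and t = π√(a_t³/μ).
So a_t = (μ t²/π²)^(1/3) = (1.267×10^8 × (57240)² / π²)^(1/3) = 3.4777×10^5 km.
Since a_t = (r₁ + r₂)/2, r₂ = 2a_t − r₁ = 2×3.4777×10^5 − 99300 = 5.9624×10^5 km.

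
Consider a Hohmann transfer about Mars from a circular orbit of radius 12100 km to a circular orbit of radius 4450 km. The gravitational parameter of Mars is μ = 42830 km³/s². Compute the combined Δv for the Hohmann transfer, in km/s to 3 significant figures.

Transfer-ellipse semi-major axis a_t = (r₁ + r₂)/2 = (12100 + 4450)/2 = 8275 km.
At r₁ the circular-orbit speed is v₁ = √(μ/r₁) = 1.8814 km/s.
On the transfer ellipse at r₁, vis-viva gives v_a = √[μ(2/r₁ − 1/a_t)] = 1.3797 km/s.
First burn Δv₁ = |v_a − v₁| = 0.5017 km/s.
Circular speed at r₂: v₂ = √(μ/r₂) = 3.1024 km/s.
Transfer-orbit speed at r₂: v_p = √[μ(2/r₂ − 1/a_t)] = 3.7515 km/s.
Second burn Δv₂ = |v₂ − v_p| = 0.6491 km/s.
Total Δv = Δv₁ + Δv₂ = 1.151 km/s.

Δv = 1.15 km/s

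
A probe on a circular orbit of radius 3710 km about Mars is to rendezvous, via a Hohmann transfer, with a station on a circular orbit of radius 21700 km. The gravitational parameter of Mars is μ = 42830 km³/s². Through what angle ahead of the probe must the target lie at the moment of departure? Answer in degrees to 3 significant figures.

The Hohmann ellipse has a_t = (r₁ + r₂)/2 = 12705 km.
Transfer time t = π√(a_t³/μ) = 21740 s.
Target angular speed ω₂ = √(μ/r₂³) = 6.474×10^-5 rad/s.
Angle swept by the target during transfer: ω₂·t = 1.4074 rad = 80.64°.
The probe traverses 180° on the transfer ellipse, so the target must lead by 180° − 80.64° = 99.4°.

φ = 99.4°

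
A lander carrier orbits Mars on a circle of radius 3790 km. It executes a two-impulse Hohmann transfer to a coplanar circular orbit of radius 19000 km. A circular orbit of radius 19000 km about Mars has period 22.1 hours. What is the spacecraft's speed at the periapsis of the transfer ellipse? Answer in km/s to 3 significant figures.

v = 4.34 km/s

From Kepler's third law T² = 4π²r³/μ at r = 19000 km, T = 22.1 hours = 22.1 × 3600 s = 79560 s: μ = 4π²r³/T² = 42779.0 km³/s².
Transfer-ellipse semi-major axis a_t = (r₁ + r₂)/2 = (3790 + 19000)/2 = 11395 km.
At periapsis, r = 3790 km.
From the vis-viva equation, v = √[μ(2/r − 1/a_t)] = 4.338 km/s.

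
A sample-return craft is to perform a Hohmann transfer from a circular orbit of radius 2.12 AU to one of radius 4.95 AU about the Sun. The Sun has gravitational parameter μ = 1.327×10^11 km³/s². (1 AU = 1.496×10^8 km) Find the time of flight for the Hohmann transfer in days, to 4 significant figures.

t = 1214 days

In km: r₁ = 2.12 × 1.496×10^8 = 3.17152×10^8 km; r₂ = 4.95 × 1.496×10^8 = 7.4052×10^8 km.
Transfer-ellipse semi-major axis a_t = (r₁ + r₂)/2 = (3.17152×10^8 + 7.4052×10^8)/2 = 5.28836×10^8 km.
Transfer time t = π√(a_t³/μ) = π√((5.28836×10^8)³ / 1.327×10^11) = 1.049×10^8 s.
Converting: 1.049×10^8 s ÷ 86400 s/day = 1214 days.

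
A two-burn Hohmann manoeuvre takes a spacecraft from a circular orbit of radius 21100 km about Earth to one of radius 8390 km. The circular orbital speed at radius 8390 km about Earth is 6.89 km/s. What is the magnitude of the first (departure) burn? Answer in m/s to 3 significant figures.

From the circular-orbit relation v² = μ/r at r = 8390 km: μ = v²r = (6.89)² × 8390 = 3.98291×10^5 km³/s².
Semi-major axis of the transfer orbit: a_t = (21100 + 8390)/2 = 14745 km.
On the circular orbit at r = 21100 km, v_c = √(μ/r) = 4.3447 km/s.
Transfer-orbit speed at the same r (vis-viva, a = a_t): v_t = √[μ(2/r − 1/a_t)] = 3.2773 km/s.
Δv₁ = |v_t − v_c| = |3.2773 − 4.3447| = 1.067 km/s.

Δv₁ = 1070 m/s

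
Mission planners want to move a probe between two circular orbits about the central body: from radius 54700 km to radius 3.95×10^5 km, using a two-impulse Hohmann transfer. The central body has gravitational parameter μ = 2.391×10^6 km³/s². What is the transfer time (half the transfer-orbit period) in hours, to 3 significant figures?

Transfer-ellipse semi-major axis a_t = (r₁ + r₂)/2 = (54700 + 3.950×10^5)/2 = 2.2485×10^5 km.
Transfer time t = π√(a_t³/μ) = π√((2.2485×10^5)³ / 2.391×10^6) = 2.166×10^5 s.
Converting: 2.166×10^5 s ÷ 3600 s/hour = 60.2 hours.

t = 60.2 hours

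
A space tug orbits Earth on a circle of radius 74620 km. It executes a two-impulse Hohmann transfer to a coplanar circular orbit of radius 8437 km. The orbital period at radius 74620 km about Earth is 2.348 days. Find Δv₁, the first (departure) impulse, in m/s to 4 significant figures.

Δv₁ = 1269 m/s

From Kepler's third law T² = 4π²r³/μ at r = 74620 km, T = 2.348 days = 2.348 × 86400 s = 2.028672×10^5 s: μ = 4π²r³/T² = 3.98567×10^5 km³/s².
Semi-major axis of the transfer orbit: a_t = (74620 + 8437)/2 = 41528.5 km.
Circular speed at r = 74620 km: v_c = √(μ/r) = 2.311 km/s.
Vis-viva on the transfer ellipse at r = 74620 km gives v_t = √[μ(2/r − 1/a_t)] = 1.042 km/s.
Δv₁ = |v_t − v_c| = |1.042 − 2.311| = 1.269 km/s.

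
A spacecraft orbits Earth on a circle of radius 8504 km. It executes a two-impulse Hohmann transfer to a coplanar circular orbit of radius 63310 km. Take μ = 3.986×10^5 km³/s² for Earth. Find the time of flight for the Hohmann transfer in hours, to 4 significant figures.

Semi-major axis of the transfer orbit: a_t = (8504 + 63310)/2 = 35907 km.
Half the transfer-orbit period gives t = π√(a_t³/μ) = 33857 s.
Converting: 33857 s ÷ 3600 s/hour = 9.405 hours.

t = 9.405 hours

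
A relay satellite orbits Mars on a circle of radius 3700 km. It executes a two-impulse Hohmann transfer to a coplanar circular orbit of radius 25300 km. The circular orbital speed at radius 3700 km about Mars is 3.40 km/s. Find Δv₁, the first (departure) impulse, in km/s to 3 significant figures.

From the circular-orbit relation v² = μ/r at r = 3700 km: μ = v²r = (3.40)² × 3700 = 42772.0 km³/s².
Semi-major axis of the transfer orbit: a_t = (3700 + 25300)/2 = 14500 km.
On the circular orbit at r = 3700 km, v_c = √(μ/r) = 3.400 km/s.
Transfer-orbit speed at the same r (vis-viva, a = a_t): v_t = √[μ(2/r − 1/a_t)] = 4.491 km/s.
Δv₁ = |v_t − v_c| = |4.491 − 3.400| = 1.091 km/s.

Δv₁ = 1.09 km/s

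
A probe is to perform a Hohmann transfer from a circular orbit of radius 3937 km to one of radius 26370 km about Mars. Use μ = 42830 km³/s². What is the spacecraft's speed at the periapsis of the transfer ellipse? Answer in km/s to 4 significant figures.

v = 4.351 km/s

Semi-major axis of the transfer orbit: a_t = (3937 + 26370)/2 = 15153.5 km.
The periapsis of the transfer ellipse is at r = 3937 km.
Applying v² = μ(2/r − 1/a_t): v = 4.351 km/s.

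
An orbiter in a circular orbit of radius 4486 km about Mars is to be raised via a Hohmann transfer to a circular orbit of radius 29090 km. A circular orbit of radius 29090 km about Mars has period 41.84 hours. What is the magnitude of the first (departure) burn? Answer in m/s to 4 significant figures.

Δv₁ = 977.6 m/s

From Kepler's third law T² = 4π²r³/μ at r = 29090 km, T = 41.84 hours = 41.84 × 3600 s = 1.50624×10^5 s: μ = 4π²r³/T² = 42835.4 km³/s².
Semi-major axis of the transfer orbit: a_t = (4486 + 29090)/2 = 16788 km.
Circular speed at r = 4486 km: v_c = √(μ/r) = 3.0901 km/s.
Transfer-orbit speed at the same r (vis-viva, a = a_t): v_t = √[μ(2/r − 1/a_t)] = 4.0677 km/s.
Δv₁ = |v_t − v_c| = |4.0677 − 3.0901| = 0.9776 km/s.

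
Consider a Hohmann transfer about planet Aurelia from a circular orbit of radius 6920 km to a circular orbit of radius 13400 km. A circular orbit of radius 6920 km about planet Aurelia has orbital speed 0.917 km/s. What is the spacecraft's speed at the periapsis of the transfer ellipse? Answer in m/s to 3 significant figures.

v = 1050 m/s

From the circular-orbit relation v² = μ/r at r = 6920 km: μ = v²r = (0.917)² × 6920 = 5818.95 km³/s².
Semi-major axis of the transfer orbit: a_t = (6920 + 13400)/2 = 10160 km.
The periapsis of the transfer ellipse is at r = 6920 km.
From the vis-viva equation, v = √[μ(2/r − 1/a_t)] = 1.053 km/s.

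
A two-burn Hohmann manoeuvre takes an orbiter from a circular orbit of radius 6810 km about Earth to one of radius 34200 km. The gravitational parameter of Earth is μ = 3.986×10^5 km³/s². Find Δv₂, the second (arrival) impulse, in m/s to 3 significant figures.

Δv₂ = 1450 m/s

Transfer-ellipse semi-major axis a_t = (r₁ + r₂)/2 = (6810 + 34200)/2 = 20505 km.
Circular speed at r = 34200 km: v_c = √(μ/r) = 3.414 km/s.
Transfer-orbit speed at the same r (vis-viva, a = a_t): v_t = √[μ(2/r − 1/a_t)] = 1.967 km/s.
Δv₂ = |v_t − v_c| = |1.967 − 3.414| = 1.447 km/s.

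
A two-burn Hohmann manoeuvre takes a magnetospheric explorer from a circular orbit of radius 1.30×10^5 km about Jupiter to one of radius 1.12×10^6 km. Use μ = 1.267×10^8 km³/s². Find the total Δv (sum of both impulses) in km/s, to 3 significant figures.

Transfer-ellipse semi-major axis a_t = (r₁ + r₂)/2 = (1.300×10^5 + 1.120×10^6)/2 = 6.250×10^5 km.
At r₁ the circular-orbit speed is v₁ = √(μ/r₁) = 31.219 km/s.
On the transfer ellipse at r₁, v² = μ(2/r − 1/a) gives v_p = √[μ(2/r₁ − 1/a_t)] = 41.791 km/s.
First burn Δv₁ = |v_p − v₁| = 10.572 km/s.
At r₂, v₂ = √(μ/r₂) = 10.636024 km/s.
Transfer-orbit speed at r₂: v_a = √[μ(2/r₂ − 1/a_t)] = 4.8507731 km/s.
Second burn Δv₂ = |v₂ − v_a| = 5.7853 km/s.
Total Δv = Δv₁ + Δv₂ = 16.36 km/s.

Δv = 16.4 km/s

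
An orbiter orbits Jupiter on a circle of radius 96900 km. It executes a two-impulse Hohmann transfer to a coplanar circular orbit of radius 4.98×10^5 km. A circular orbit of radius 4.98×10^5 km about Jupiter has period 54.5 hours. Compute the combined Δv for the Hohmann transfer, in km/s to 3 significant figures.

From Kepler's third law T² = 4π²r³/μ at r = 4.98×10^5 km, T = 54.5 hours = 54.5 × 3600 s = 1.962×10^5 s: μ = 4π²r³/T² = 1.26663×10^8 km³/s².
Transfer-ellipse semi-major axis a_t = (r₁ + r₂)/2 = (96900 + 4.980×10^5)/2 = 2.9745×10^5 km.
Circular speed at r₁: v₁ = √(μ/r₁) = √(1.26663×10^8/96900) = 36.15455 km/s.
On the transfer ellipse at r₁, v² = μ(2/r − 1/a) gives v_p = √[μ(2/r₁ − 1/a_t)] = 46.78113 km/s.
First burn Δv₁ = |v_p − v₁| = 10.627 km/s.
At r₂, v₂ = √(μ/r₂) = 15.94815 km/s.
Transfer-orbit speed at r₂: v_a = √[μ(2/r₂ − 1/a_t)] = 9.102593 km/s.
Second burn Δv₂ = |v₂ − v_a| = 6.8456 km/s.
Total Δv = Δv₁ + Δv₂ = 17.47 km/s.

Δv = 17.5 km/s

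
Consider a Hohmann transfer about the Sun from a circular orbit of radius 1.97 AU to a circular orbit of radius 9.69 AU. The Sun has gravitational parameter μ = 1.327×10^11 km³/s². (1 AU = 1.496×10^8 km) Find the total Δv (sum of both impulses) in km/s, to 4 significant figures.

Δv = 10.14 km/s

In km: r₁ = 1.97 × 1.496×10^8 = 2.94712×10^8 km; r₂ = 9.69 × 1.496×10^8 = 1.449624×10^9 km.
The Hohmann ellipse has a_t = (r₁ + r₂)/2 = 8.72168×10^8 km.
At r₁ the circular-orbit speed is v₁ = √(μ/r₁) = 21.220 km/s.
Transfer-orbit speed at r₁ (vis-viva equation): v_p = √[μ(2/r₁ − 1/a_t)] = 27.357 km/s.
First burn Δv₁ = |v_p − v₁| = 6.137 km/s.
At r₂, v₂ = √(μ/r₂) = 9.568 km/s.
Transfer-orbit speed at r₂: v_a = √[μ(2/r₂ − 1/a_t)] = 5.562 km/s.
Second burn Δv₂ = |v₂ − v_a| = 4.006 km/s.
Total Δv = Δv₁ + Δv₂ = 10.14 km/s.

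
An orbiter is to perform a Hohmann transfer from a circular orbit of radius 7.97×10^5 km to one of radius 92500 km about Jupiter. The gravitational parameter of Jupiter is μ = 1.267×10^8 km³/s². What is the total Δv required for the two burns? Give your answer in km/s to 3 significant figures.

Δv = 19.4 km/s

Transfer-ellipse semi-major axis a_t = (r₁ + r₂)/2 = (7.970×10^5 + 92500)/2 = 4.4475×10^5 km.
At r₁ the circular-orbit speed is v₁ = √(μ/r₁) = 12.608 km/s.
On the transfer ellipse at r₁, vis-viva equation gives v_a = √[μ(2/r₁ − 1/a_t)] = 5.7501 km/s.
First burn Δv₁ = |v_a − v₁| = 6.858 km/s.
Circular speed at r₂: v₂ = √(μ/r₂) = 37.01 km/s.
Transfer-orbit speed at r₂: v_p = √[μ(2/r₂ − 1/a_t)] = 49.54 km/s.
Second burn Δv₂ = |v₂ − v_p| = 12.53 km/s.
Total Δv = Δv₁ + Δv₂ = 19.39 km/s.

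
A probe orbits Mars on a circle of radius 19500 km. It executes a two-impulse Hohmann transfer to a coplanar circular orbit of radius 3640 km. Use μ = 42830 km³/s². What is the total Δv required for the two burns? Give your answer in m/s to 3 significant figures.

Transfer-ellipse semi-major axis a_t = (r₁ + r₂)/2 = (19500 + 3640)/2 = 11570 km.
At r₁ the circular-orbit speed is v₁ = √(μ/r₁) = 1.48203 km/s.
On the transfer ellipse at r₁, v² = μ(2/r − 1/a) gives v_a = √[μ(2/r₁ − 1/a_t)] = 0.831267 km/s.
First burn Δv₁ = |v_a − v₁| = 0.6508 km/s.
At r₂, v₂ = √(μ/r₂) = 3.430 km/s.
Transfer-orbit speed at r₂: v_p = √[μ(2/r₂ − 1/a_t)] = 4.453 km/s.
Second burn Δv₂ = |v₂ − v_p| = 1.023 km/s.
Total Δv = Δv₁ + Δv₂ = 1.674 km/s.

Δv = 1670 m/s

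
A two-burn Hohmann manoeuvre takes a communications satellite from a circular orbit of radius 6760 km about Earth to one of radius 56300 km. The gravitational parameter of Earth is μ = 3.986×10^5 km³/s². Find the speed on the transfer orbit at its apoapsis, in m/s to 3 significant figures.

The Hohmann ellipse has a_t = (r₁ + r₂)/2 = 31530 km.
The apoapsis of the transfer ellipse is at r = 56300 km.
From the vis-viva equation, v = √[μ(2/r − 1/a_t)] = 1.232 km/s.

v = 1230 m/s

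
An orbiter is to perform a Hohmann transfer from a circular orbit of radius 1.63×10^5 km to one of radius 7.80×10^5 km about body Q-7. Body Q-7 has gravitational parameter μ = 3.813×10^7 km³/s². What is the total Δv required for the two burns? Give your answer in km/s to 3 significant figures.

Δv = 7.26 km/s

The Hohmann ellipse has a_t = (r₁ + r₂)/2 = 4.715×10^5 km.
Circular speed at r₁: v₁ = √(μ/r₁) = √(3.813×10^7/1.630×10^5) = 15.295 km/s.
Transfer-orbit speed at r₁ (vis-viva equation): v_p = √[μ(2/r₁ − 1/a_t)] = 19.672 km/s.
First burn Δv₁ = |v_p − v₁| = 4.377 km/s.
Circular speed at r₂: v₂ = √(μ/r₂) = 6.992 km/s.
Transfer-orbit speed at r₂: v_a = √[μ(2/r₂ − 1/a_t)] = 4.111 km/s.
Second burn Δv₂ = |v₂ − v_a| = 2.881 km/s.
Total Δv = Δv₁ + Δv₂ = 7.258 km/s.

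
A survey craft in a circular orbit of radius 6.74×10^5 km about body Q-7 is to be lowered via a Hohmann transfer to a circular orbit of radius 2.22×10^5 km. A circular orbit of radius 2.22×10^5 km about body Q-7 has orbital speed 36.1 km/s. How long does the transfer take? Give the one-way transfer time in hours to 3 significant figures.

t = 15.4 hours

From the circular-orbit relation v² = μ/r at r = 2.22×10^5 km: μ = v²r = (36.1)² × 2.22×10^5 = 2.89313×10^8 km³/s².
The Hohmann ellipse has a_t = (r₁ + r₂)/2 = 4.480×10^5 km.
Half the transfer-orbit period gives t = π√(a_t³/μ) = 55380 s.
Converting: 55380 s ÷ 3600 s/hour = 15.4 hours.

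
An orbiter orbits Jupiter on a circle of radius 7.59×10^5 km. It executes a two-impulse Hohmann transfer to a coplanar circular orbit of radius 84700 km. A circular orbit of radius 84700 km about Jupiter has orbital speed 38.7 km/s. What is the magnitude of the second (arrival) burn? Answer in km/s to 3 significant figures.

From the circular-orbit relation v² = μ/r at r = 84700 km: μ = v²r = (38.7)² × 84700 = 1.26854×10^8 km³/s².
Transfer-ellipse semi-major axis a_t = (r₁ + r₂)/2 = (7.590×10^5 + 84700)/2 = 4.2185×10^5 km.
Circular speed at r = 84700 km: v_c = √(μ/r) = 38.70 km/s.
Transfer-orbit speed at the same r (vis-viva, a = a_t): v_t = √[μ(2/r − 1/a_t)] = 51.91 km/s.
Δv₂ = |v_t − v_c| = |51.91 − 38.70| = 13.21 km/s.

Δv₂ = 13.2 km/s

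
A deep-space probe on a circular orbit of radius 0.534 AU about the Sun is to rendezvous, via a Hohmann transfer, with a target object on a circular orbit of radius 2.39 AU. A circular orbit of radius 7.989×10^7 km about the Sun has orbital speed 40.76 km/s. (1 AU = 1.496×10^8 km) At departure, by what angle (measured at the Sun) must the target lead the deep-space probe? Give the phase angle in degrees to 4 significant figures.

φ = 93.88°

From the circular-orbit relation v² = μ/r at r = 7.989×10^7 km: μ = v²r = (40.76)² × 7.989×10^7 = 1.32727×10^11 km³/s².
In km: r₁ = 0.534 × 1.496×10^8 = 7.98864×10^7 km; r₂ = 2.39 × 1.496×10^8 = 3.57544×10^8 km.
The Hohmann ellipse has a_t = (r₁ + r₂)/2 = 2.187152×10^8 km.
Transfer time t = π√(a_t³/μ) = 2.789×10^7 s.
Target angular speed ω₂ = √(μ/r₂³) = 5.389×10^-8 rad/s.
Angle swept by the target during transfer: ω₂·t = 1.503 rad = 86.12°.
Arrival is 180° from departure on the ellipse, so φ = 180° − 86.12° = 93.88°.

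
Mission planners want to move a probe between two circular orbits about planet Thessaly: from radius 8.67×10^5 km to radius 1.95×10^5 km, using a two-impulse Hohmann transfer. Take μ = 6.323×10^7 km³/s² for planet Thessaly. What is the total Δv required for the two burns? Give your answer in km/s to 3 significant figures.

Δv = 8.37 km/s

Transfer-ellipse semi-major axis a_t = (r₁ + r₂)/2 = (8.670×10^5 + 1.950×10^5)/2 = 5.310×10^5 km.
At r₁ the circular-orbit speed is v₁ = √(μ/r₁) = 8.540 km/s.
On the transfer ellipse at r₁, v² = μ(2/r − 1/a) gives v_a = √[μ(2/r₁ − 1/a_t)] = 5.175 km/s.
First burn Δv₁ = |v_a − v₁| = 3.365 km/s.
At r₂, v₂ = √(μ/r₂) = 18.007 km/s.
Transfer-orbit speed at r₂: v_p = √[μ(2/r₂ − 1/a_t)] = 23.009 km/s.
Second burn Δv₂ = |v₂ − v_p| = 5.002 km/s.
Δv = Δv₁ + Δv₂ = 3.365 + 5.002 = 8.367 km/s.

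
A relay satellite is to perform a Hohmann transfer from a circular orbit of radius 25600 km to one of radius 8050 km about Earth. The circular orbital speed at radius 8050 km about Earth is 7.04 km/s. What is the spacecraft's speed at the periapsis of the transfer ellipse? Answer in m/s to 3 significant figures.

From the circular-orbit relation v² = μ/r at r = 8050 km: μ = v²r = (7.04)² × 8050 = 3.98971×10^5 km³/s².
Transfer-ellipse semi-major axis a_t = (r₁ + r₂)/2 = (25600 + 8050)/2 = 16825 km.
At periapsis, r = 8050 km.
Vis-viva: v = √[μ(2/r − 1/a_t)] = √[3.98971×10^5 × (2/8050 − 1/16825)] = 8.684 km/s.

v = 8680 m/s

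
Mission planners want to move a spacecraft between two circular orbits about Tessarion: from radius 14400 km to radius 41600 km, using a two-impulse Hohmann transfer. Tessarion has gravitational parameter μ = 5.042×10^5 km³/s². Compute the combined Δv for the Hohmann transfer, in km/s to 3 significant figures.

Δv = 2.28 km/s

Transfer-ellipse semi-major axis a_t = (r₁ + r₂)/2 = (14400 + 41600)/2 = 28000 km.
At r₁ the circular-orbit speed is v₁ = √(μ/r₁) = 5.9173 km/s.
Transfer-orbit speed at r₁ (vis-viva): v_p = √[μ(2/r₁ − 1/a_t)] = 7.2125 km/s.
First burn Δv₁ = |v_p − v₁| = 1.295 km/s.
At r₂, v₂ = √(μ/r₂) = 3.4814 km/s.
Transfer-orbit speed at r₂: v_a = √[μ(2/r₂ − 1/a_t)] = 2.4966 km/s.
Second burn Δv₂ = |v₂ − v_a| = 0.9848 km/s.
Δv = Δv₁ + Δv₂ = 1.295 + 0.9848 = 2.280 km/s.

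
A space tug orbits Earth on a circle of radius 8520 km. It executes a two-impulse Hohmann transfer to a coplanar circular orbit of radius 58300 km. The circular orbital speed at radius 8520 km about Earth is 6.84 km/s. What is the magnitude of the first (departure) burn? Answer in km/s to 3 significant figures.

From the circular-orbit relation v² = μ/r at r = 8520 km: μ = v²r = (6.84)² × 8520 = 3.98613×10^5 km³/s².
Semi-major axis of the transfer orbit: a_t = (8520 + 58300)/2 = 33410 km.
Circular speed at r = 8520 km: v_c = √(μ/r) = 6.840 km/s.
Vis-viva on the transfer ellipse at r = 8520 km gives v_t = √[μ(2/r − 1/a_t)] = 9.035 km/s.
Δv₁ = |v_t − v_c| = |9.035 − 6.840| = 2.195 km/s.

Δv₁ = 2.20 km/s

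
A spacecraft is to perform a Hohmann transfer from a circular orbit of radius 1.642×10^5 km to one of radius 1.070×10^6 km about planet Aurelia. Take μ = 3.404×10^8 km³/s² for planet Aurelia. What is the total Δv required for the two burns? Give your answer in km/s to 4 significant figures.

Transfer-ellipse semi-major axis a_t = (r₁ + r₂)/2 = (1.642×10^5 + 1.070×10^6)/2 = 6.171×10^5 km.
Circular speed at r₁: v₁ = √(μ/r₁) = √(3.404×10^8/1.642×10^5) = 45.53 km/s.
Transfer-orbit speed at r₁ (vis-viva equation): v_p = √[μ(2/r₁ − 1/a_t)] = 59.95 km/s.
First burn Δv₁ = |v_p − v₁| = 14.42 km/s.
Circular speed at r₂: v₂ = √(μ/r₂) = 17.8362 km/s.
Transfer-orbit speed at r₂: v_a = √[μ(2/r₂ − 1/a_t)] = 9.20051 km/s.
Second burn Δv₂ = |v₂ − v_a| = 8.636 km/s.
Total Δv = Δv₁ + Δv₂ = 23.06 km/s.

Δv = 23.06 km/s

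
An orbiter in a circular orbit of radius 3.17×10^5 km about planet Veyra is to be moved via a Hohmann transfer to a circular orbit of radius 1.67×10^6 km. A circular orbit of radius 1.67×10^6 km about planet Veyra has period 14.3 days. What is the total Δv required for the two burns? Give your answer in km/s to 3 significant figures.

From Kepler's third law T² = 4π²r³/μ at r = 1.67×10^6 km, T = 14.3 days = 14.3 × 86400 s = 1.23552×10^6 s: μ = 4π²r³/T² = 1.20451×10^8 km³/s².
Transfer-ellipse semi-major axis a_t = (r₁ + r₂)/2 = (3.170×10^5 + 1.670×10^6)/2 = 9.935×10^5 km.
At r₁ the circular-orbit speed is v₁ = √(μ/r₁) = 19.49 km/s.
On the transfer ellipse at r₁, v² = μ(2/r − 1/a) gives v_p = √[μ(2/r₁ − 1/a_t)] = 25.27 km/s.
First burn Δv₁ = |v_p − v₁| = 5.780 km/s.
Circular speed at r₂: v₂ = √(μ/r₂) = 8.49272 km/s.
Transfer-orbit speed at r₂: v_a = √[μ(2/r₂ − 1/a_t)] = 4.79725 km/s.
Second burn Δv₂ = |v₂ − v_a| = 3.695 km/s.
Δv = Δv₁ + Δv₂ = 5.780 + 3.695 = 9.475 km/s.

Δv = 9.48 km/s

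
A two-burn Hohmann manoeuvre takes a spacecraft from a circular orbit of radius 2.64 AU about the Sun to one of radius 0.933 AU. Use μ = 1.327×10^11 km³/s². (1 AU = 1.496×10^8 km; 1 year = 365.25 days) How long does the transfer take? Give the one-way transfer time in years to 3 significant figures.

In km: r₁ = 2.64 × 1.496×10^8 = 3.94944×10^8 km; r₂ = 0.933 × 1.496×10^8 = 1.395768×10^8 km.
The Hohmann ellipse has a_t = (r₁ + r₂)/2 = 2.672604×10^8 km.
Transfer time t = π√(a_t³/μ) = π√((2.672604×10^8)³ / 1.327×10^11) = 3.768×10^7 s.
Converting: 3.768×10^7 s ÷ 3.15576×10^7 s/year (365.25 × 86400) = 1.19 years.

t = 1.19 years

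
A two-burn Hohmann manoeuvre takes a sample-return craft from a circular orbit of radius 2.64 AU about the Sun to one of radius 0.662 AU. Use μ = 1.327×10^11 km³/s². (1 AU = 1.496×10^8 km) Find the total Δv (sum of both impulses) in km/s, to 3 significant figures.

In km: r₁ = 2.64 × 1.496×10^8 = 3.94944×10^8 km; r₂ = 0.662 × 1.496×10^8 = 9.90352×10^7 km.
Transfer-ellipse semi-major axis a_t = (r₁ + r₂)/2 = (3.94944×10^8 + 9.90352×10^7)/2 = 2.469896×10^8 km.
Circular speed at r₁: v₁ = √(μ/r₁) = √(1.327×10^11/3.94944×10^8) = 18.330 km/s.
Transfer-orbit speed at r₁ (vis-viva equation): v_a = √[μ(2/r₁ − 1/a_t)] = 11.607 km/s.
First burn Δv₁ = |v_a − v₁| = 6.723 km/s.
At r₂, v₂ = √(μ/r₂) = 36.605 km/s.
Transfer-orbit speed at r₂: v_p = √[μ(2/r₂ − 1/a_t)] = 46.288 km/s.
Second burn Δv₂ = |v₂ − v_p| = 9.683 km/s.
Total Δv = Δv₁ + Δv₂ = 16.41 km/s.

Δv = 16.4 km/s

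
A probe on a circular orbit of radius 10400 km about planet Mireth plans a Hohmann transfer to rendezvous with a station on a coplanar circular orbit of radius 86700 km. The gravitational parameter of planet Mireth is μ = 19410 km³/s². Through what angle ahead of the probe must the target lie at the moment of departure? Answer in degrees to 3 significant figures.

φ = 105°

The Hohmann ellipse has a_t = (r₁ + r₂)/2 = 48550 km.
Transfer time t = π√(a_t³/μ) = 2.41224×10^5 s.
Target angular speed ω₂ = √(μ/r₂³) = 5.45738×10^-6 rad/s.
Angle swept by the target during transfer: ω₂·t = 1.3165 rad = 75.43°.
The probe traverses 180° on the transfer ellipse, so the target must lead by 180° − 75.43° = 105°.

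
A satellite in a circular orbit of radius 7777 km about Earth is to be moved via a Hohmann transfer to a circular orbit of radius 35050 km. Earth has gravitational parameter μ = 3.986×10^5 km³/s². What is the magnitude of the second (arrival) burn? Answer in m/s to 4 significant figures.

Δv₂ = 1340 m/s

Transfer-ellipse semi-major axis a_t = (r₁ + r₂)/2 = (7777 + 35050)/2 = 21413.5 km.
On the circular orbit at r = 35050 km, v_c = √(μ/r) = 3.372 km/s.
Vis-viva on the transfer ellipse at r = 35050 km gives v_t = √[μ(2/r − 1/a_t)] = 2.032 km/s.
Δv₂ = |v_t − v_c| = |2.032 − 3.372| = 1.340 km/s.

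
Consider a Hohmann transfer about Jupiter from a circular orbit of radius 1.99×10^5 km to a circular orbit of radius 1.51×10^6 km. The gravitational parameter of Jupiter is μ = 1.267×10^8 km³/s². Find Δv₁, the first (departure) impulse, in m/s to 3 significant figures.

Δv₁ = 8310 m/s

Semi-major axis of the transfer orbit: a_t = (1.990×10^5 + 1.510×10^6)/2 = 8.545×10^5 km.
On the circular orbit at r = 1.990×10^5 km, v_c = √(μ/r) = 25.23 km/s.
Transfer-orbit speed at the same r (vis-viva, a = a_t): v_t = √[μ(2/r − 1/a_t)] = 33.54 km/s.
Δv₁ = |v_t − v_c| = |33.54 − 25.23| = 8.310 km/s.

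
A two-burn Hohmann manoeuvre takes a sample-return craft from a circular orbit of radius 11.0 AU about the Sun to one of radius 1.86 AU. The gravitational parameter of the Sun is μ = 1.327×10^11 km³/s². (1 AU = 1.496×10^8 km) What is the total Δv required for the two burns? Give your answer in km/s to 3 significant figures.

Δv = 10.9 km/s

In km: r₁ = 11.0 × 1.496×10^8 = 1.6456×10^9 km; r₂ = 1.86 × 1.496×10^8 = 2.78256×10^8 km.
Transfer-ellipse semi-major axis a_t = (r₁ + r₂)/2 = (1.6456×10^9 + 2.78256×10^8)/2 = 9.61928×10^8 km.
At r₁ the circular-orbit speed is v₁ = √(μ/r₁) = 8.9799 km/s.
On the transfer ellipse at r₁, vis-viva gives v_a = √[μ(2/r₁ − 1/a_t)] = 4.8297 km/s.
First burn Δv₁ = |v_a − v₁| = 4.1502 km/s.
At r₂, v₂ = √(μ/r₂) = 21.838 km/s.
Transfer-orbit speed at r₂: v_p = √[μ(2/r₂ − 1/a_t)] = 28.563 km/s.
Second burn Δv₂ = |v₂ − v_p| = 6.7250 km/s.
Total Δv = Δv₁ + Δv₂ = 10.88 km/s.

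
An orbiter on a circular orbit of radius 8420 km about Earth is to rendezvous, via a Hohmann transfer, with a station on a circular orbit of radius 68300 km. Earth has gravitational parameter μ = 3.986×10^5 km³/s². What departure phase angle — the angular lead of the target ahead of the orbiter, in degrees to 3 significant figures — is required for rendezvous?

φ = 104°

The Hohmann ellipse has a_t = (r₁ + r₂)/2 = 38360 km.
Transfer time t = π√(a_t³/μ) = 37385 s.
The target's mean motion on its circular orbit is ω₂ = √(μ/r₂³) = 3.5370×10^-5 rad/s.
Angle swept by the target during transfer: ω₂·t = 1.3223 rad = 75.76°.
The orbiter traverses 180° on the transfer ellipse, so the target must lead by 180° − 75.76° = 104°.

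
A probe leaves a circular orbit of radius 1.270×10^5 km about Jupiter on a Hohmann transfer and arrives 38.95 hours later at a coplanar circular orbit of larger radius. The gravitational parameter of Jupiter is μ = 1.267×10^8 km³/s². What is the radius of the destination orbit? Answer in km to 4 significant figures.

r₂ = 1.137×10^6 km

Transfer time t = 38.95 hours = 1.4022×10^5 s, and t = π√(a_t³/μ).
So a_t = (μ t²/π²)^(1/3) = (1.267×10^8 × (1.4022×10^5)² / π²)^(1/3) = 6.3197×10^5 km.
Since a_t = (r₁ + r₂)/2, r₂ = 2a_t − r₁ = 2×6.3197×10^5 − 1.270×10^5 = 1.13694×10^6 km.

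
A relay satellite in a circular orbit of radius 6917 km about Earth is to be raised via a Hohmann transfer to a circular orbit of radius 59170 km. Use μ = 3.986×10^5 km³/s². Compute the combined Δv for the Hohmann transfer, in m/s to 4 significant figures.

Semi-major axis of the transfer orbit: a_t = (6917 + 59170)/2 = 33043.5 km.
Circular speed at r₁: v₁ = √(μ/r₁) = √(3.986×10^5/6917) = 7.5912 km/s.
On the transfer ellipse at r₁, vis-viva gives v_p = √[μ(2/r₁ − 1/a_t)] = 10.158 km/s.
First burn Δv₁ = |v_p − v₁| = 2.567 km/s.
At r₂, v₂ = √(μ/r₂) = 2.5955 km/s.
Transfer-orbit speed at r₂: v_a = √[μ(2/r₂ − 1/a_t)] = 1.1875 km/s.
Second burn Δv₂ = |v₂ − v_a| = 1.408 km/s.
Δv = Δv₁ + Δv₂ = 2.567 + 1.408 = 3.975 km/s.

Δv = 3975 m/s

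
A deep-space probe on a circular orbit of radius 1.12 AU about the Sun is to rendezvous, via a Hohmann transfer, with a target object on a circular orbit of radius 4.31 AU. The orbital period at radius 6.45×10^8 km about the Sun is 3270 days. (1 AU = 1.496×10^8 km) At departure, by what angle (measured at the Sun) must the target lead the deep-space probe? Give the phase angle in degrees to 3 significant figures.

From Kepler's third law T² = 4π²r³/μ at r = 6.45×10^8 km, T = 3270 days = 3270 × 86400 s = 2.82528×10^8 s: μ = 4π²r³/T² = 1.32714×10^11 km³/s².
In km: r₁ = 1.12 × 1.496×10^8 = 1.67552×10^8 km; r₂ = 4.31 × 1.496×10^8 = 6.44776×10^8 km.
The Hohmann ellipse has a_t = (r₁ + r₂)/2 = 4.06164×10^8 km.
Transfer time t = π√(a_t³/μ) = 7.0590×10^7 s.
The target's mean motion on its circular orbit is ω₂ = √(μ/r₂³) = 2.2251×10^-8 rad/s.
Angle swept by the target during transfer: ω₂·t = 1.5707 rad = 89.99°.
The deep-space probe traverses 180° on the transfer ellipse, so the target must lead by 180° − 89.99° = 90.0°.

φ = 90.0°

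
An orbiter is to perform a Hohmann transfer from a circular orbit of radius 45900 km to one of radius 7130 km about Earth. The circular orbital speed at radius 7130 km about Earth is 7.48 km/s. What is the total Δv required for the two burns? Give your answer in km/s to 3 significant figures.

Δv = 3.78 km/s

From the circular-orbit relation v² = μ/r at r = 7130 km: μ = v²r = (7.48)² × 7130 = 3.98926×10^5 km³/s².
Semi-major axis of the transfer orbit: a_t = (45900 + 7130)/2 = 26515 km.
At r₁ the circular-orbit speed is v₁ = √(μ/r₁) = 2.948 km/s.
Transfer-orbit speed at r₁ (v² = μ(2/r − 1/a)): v_a = √[μ(2/r₁ − 1/a_t)] = 1.529 km/s.
First burn Δv₁ = |v_a − v₁| = 1.419 km/s.
Circular speed at r₂: v₂ = √(μ/r₂) = 7.480 km/s.
Transfer-orbit speed at r₂: v_p = √[μ(2/r₂ − 1/a_t)] = 9.842 km/s.
Second burn Δv₂ = |v₂ − v_p| = 2.362 km/s.
Δv = Δv₁ + Δv₂ = 1.419 + 2.362 = 3.781 km/s.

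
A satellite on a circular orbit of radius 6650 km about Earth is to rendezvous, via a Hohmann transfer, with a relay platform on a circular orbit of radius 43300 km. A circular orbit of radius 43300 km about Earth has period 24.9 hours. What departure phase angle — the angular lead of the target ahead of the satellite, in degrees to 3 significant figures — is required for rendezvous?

From Kepler's third law T² = 4π²r³/μ at r = 43300 km, T = 24.9 hours = 24.9 × 3600 s = 89640 s: μ = 4π²r³/T² = 3.98859×10^5 km³/s².
Semi-major axis of the transfer orbit: a_t = (6650 + 43300)/2 = 24975 km.
Transfer time t = π√(a_t³/μ) = 19634 s.
Target angular speed ω₂ = √(μ/r₂³) = 7.0094×10^-5 rad/s.
Angle swept by the target during transfer: ω₂·t = 1.3762 rad = 78.85°.
The satellite traverses 180° on the transfer ellipse, so the target must lead by 180° − 78.85° = 101°.

φ = 101°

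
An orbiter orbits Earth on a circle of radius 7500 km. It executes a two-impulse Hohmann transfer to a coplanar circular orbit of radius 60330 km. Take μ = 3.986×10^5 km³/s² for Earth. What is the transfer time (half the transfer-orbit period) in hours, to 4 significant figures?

t = 8.633 hours

Semi-major axis of the transfer orbit: a_t = (7500 + 60330)/2 = 33915 km.
Half the transfer-orbit period gives t = π√(a_t³/μ) = 31080 s.
Converting: 31080 s ÷ 3600 s/hour = 8.633 hours.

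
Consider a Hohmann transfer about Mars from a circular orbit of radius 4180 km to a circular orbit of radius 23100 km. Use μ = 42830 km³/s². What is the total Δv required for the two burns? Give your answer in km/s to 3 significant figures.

Δv = 1.57 km/s

Transfer-ellipse semi-major axis a_t = (r₁ + r₂)/2 = (4180 + 23100)/2 = 13640 km.
Circular speed at r₁: v₁ = √(μ/r₁) = √(42830/4180) = 3.2010 km/s.
On the transfer ellipse at r₁, vis-viva equation gives v_p = √[μ(2/r₁ − 1/a_t)] = 4.1657 km/s.
First burn Δv₁ = |v_p − v₁| = 0.9647 km/s.
Circular speed at r₂: v₂ = √(μ/r₂) = 1.3617 km/s.
Transfer-orbit speed at r₂: v_a = √[μ(2/r₂ − 1/a_t)] = 0.75379 km/s.
Second burn Δv₂ = |v₂ − v_a| = 0.6079 km/s.
Δv = Δv₁ + Δv₂ = 0.9647 + 0.6079 = 1.573 km/s.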